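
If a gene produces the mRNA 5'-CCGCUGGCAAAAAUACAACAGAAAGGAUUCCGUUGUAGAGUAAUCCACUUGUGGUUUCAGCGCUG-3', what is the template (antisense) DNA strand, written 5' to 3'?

Replace U with T to get the coding DNA strand: CCGCTGGCAAAAATACAACAGAAAGGATTCCGTTGTAGAGTAATCCACTTGTGGTTTCAGCGCTG. The template strand is its reverse complement (complement GGCGACCGTTTTTATGTTGTCTTTCCTAAGGCAACATCTCATTAGGTGAACACCAAAGTCGCGAC, then reverse).

5'-CAGCGCTGAAACCACAAGTGGATTACTCTACAACGGAATCCTTTCTGTTGTATTTTTGCCAGCGG-3'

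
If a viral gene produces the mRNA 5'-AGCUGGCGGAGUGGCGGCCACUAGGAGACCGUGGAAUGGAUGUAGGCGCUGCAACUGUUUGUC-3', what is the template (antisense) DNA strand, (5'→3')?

5′-GACAAACAGTTGCAGCGCCTACATCCATTCCACGGTCTCCTAGTGGCCGCCACTCCGCCAGCT-3′

Replace U with T to get the coding DNA strand: AGCTGGCGGAGTGGCGGCCACTAGGAGACCGTGGAATGGATGTAGGCGCTGCAACTGTTTGTC. The template strand is its reverse complement (complement TCGACCGCCTCACCGCCGGTGATCCTCTGGCACCTTACCTACATCCGCGACGTTGACAAACAG, then reverse).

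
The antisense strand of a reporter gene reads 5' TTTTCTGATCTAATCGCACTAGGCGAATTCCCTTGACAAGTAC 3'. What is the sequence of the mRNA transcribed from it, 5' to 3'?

5'-GUACUUGUCAAGGGAAUUCGCCUAGUGCGAUUAGAUCAGAAAA-3'

RNA polymerase reads the template 3'→5' and synthesizes mRNA 5'→3' by base-pairing (A→U, T→A, G↔C). The complement of the template is AAAAGACTAGATTAGCGTGATCCGCTTAAGGGAACTGTTCATG; antiparallel, so 5'→3' the coding strand is GTACTTGTCAAGGGAATTCGCCTAGTGCGATTAGATCAGAAAA. Replace T with U for the mRNA.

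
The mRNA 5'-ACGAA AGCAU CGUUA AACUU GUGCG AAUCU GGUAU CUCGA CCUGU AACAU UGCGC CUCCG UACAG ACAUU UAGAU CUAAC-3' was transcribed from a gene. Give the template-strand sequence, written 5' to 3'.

5'-GTTAGATCTAAATGTCTGTACGGAGGCGCAATGTTACAGGTCGAGATACCAGATTCGCACAAGTTTAACGATGCTTTCGT-3'

Replace U with T to get the coding DNA strand: ACGAAAGCATCGTTAAACTTGTGCGAATCTGGTATCTCGACCTGTAACATTGCGCCTCCGTACAGACATTTAGATCTAAC. The template strand is its reverse complement (complement TGCTTTCGTAGCAATTTGAACACGCTTAGACCATAGAGCTGGACATTGTAACGCGGAGGCATGTCTGTAAATCTAGATTG, then reverse).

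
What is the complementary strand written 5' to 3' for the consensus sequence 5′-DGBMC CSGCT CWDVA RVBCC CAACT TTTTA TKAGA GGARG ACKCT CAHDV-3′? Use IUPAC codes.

Standard pairs A↔T, G↔C; ambiguity codes pair R↔Y, M↔K, W↔W, S↔S, B↔V, D↔H. Complement (HCVKGGSCGAGWHBTYBVGGGTTGAAAAATAMTCTCCTYCTGMGAGTDHB), then reverse for 5'→3'.

5′-BHDTGAGMGTCYTCCTCTMATAAAAAGTTGGGVBYTBHWGAGCSGGKVCH-3′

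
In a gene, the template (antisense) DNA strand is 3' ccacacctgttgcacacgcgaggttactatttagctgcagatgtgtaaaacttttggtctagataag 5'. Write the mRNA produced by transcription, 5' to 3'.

Reading the template 3'→5' as shown, RNA polymerase pairs each base (A→U, T→A, G↔C) to build mRNA 5'→3' directly.

5'-GGUGUGGACAACGUGUGCGCUCCAAUGAUAAAUCGACGUCUACACAUUUUGAAAACCAGAUCUAUUC-3'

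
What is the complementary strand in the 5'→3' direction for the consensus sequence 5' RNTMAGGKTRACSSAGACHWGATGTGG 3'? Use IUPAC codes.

5'-CCACATCWDGTCTSSGTYAMCCTKANY-3'

Standard pairs A↔T, G↔C; ambiguity codes pair R↔Y, M↔K, W↔W, S↔S, H↔D, N↔N. Complement (YNAKTCCMAYTGSSTCTGDWCTACACC), then reverse for 5'→3'.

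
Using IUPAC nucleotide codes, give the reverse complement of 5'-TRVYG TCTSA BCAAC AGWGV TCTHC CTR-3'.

5'-YAGGDAGABCWCTGTTGVTSAGACRBYA-3'

Standard pairs A↔T, G↔C; ambiguity codes pair R↔Y, W↔W, S↔S, B↔V, H↔D. Complement (AYBRCAGASTVGTTGTCWCBAGADGGAY), then reverse for 5'→3'.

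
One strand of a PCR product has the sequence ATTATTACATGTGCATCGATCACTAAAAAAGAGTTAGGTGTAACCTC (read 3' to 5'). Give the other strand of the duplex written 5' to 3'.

The strand is given 3'→5', so its complement runs 5'→3' in the same left-to-right order: pair each base A↔T, G↔C.

5'-TAATAATGTACACGTAGCTAGTGATTTTTTCTCAATCCACATTGGAG-3'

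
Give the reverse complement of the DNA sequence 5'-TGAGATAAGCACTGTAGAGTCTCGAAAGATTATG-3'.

Reading the sequence 3'→5' and pairing each base (A↔T, G↔C) gives the reverse complement directly.

5'-CATAATCTTTCGAGACTCTACAGTGCTTATCTCA-3'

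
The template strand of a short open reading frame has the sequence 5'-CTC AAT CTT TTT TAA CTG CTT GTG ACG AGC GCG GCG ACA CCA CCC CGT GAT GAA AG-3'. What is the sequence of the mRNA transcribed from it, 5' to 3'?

5'-CUUUCAUCACGGGGUGGUGUCGCCGCGCUCGUCACAAGCAGUUAAAAAAGAUUGAG-3'

RNA polymerase reads the template 3'→5' and synthesizes mRNA 5'→3' by base-pairing (A→U, T→A, G↔C). The complement of the template is GAGTTAGAAAAAATTGACGAACACTGCTCGCGCCGCTGTGGTGGGGCACTACTTTC; antiparallel, so 5'→3' the coding strand is CTTTCATCACGGGGTGGTGTCGCCGCGCTCGTCACAAGCAGTTAAAAAAGATTGAG. Replace T with U for the mRNA.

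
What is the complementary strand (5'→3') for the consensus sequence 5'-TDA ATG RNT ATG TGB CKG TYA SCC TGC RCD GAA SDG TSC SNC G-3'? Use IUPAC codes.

Standard pairs A↔T, G↔C; ambiguity codes pair R↔Y, K↔M, S↔S, B↔V, D↔H, N↔N. Complement (AHTTACYNATACACVGMCARTSGGACGYGHCTTSHCASGSNGC), then reverse for 5'→3'.

5'-CGNSGSACHSTTCHGYGCAGGSTRACMGVCACATANYCATTHA-3'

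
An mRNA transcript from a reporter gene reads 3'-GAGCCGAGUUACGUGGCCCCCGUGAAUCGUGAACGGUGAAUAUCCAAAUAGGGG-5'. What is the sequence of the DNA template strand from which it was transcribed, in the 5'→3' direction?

Written 5'→3' the mRNA is GGGGAUAAACCUAUAAGUGGCAAGUGCUAAGUGCCCCCGGUGCAUUGAGCCGAG, so the coding DNA strand is GGGGATAAACCTATAAGTGGCAAGTGCTAAGTGCCCCCGGTGCATTGAGCCGAG. The template is its reverse complement.

5′-CTCGGCTCAATGCACCGGGGGCACTTAGCACTTGCCACTTATAGGTTTATCCCC-3′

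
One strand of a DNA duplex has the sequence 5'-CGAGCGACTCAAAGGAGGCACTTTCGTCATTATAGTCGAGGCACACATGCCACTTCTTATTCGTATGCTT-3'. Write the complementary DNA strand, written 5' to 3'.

The complement of CGAGCGACTCAAAGGAGGCACTTTCGTCATTATAGTCGAGGCACACATGCCACTTCTTATTCGTATGCTT is GCTCGCTGAGTTTCCTCCGTGAAAGCAGTAATATCAGCTCCGTGTGTACGGTGAAGAATAAGCATACGAA (A↔T, G↔C). DNA strands are antiparallel, so the complementary strand runs 3'→5'; reversing gives the 5'→3' form.

5'-AAGCATACGAATAAGAAGTGGCATGTGTGCCTCGACTATAATGACGAAAGTGCCTCCTTTGAGTCGCTCG-3'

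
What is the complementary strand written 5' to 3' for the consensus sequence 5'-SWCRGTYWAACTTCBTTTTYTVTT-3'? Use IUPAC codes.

5′-AABARAAAAVGAAGTTWRACYGWS-3′

Standard pairs A↔T, G↔C; ambiguity codes pair R↔Y, W↔W, S↔S, B↔V. Complement (SWGYCARWTTGAAGVAAAARABAA), then reverse for 5'→3'.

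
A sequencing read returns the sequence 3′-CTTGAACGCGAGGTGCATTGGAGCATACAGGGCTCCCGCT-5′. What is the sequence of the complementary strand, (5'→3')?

5'-GAACTTGCGCTCCACGTAACCTCGTATGTCCCGAGGGCGA-3'

The strand is given 3'→5', so its complement runs 5'→3' in the same left-to-right order: pair each base A↔T, G↔C.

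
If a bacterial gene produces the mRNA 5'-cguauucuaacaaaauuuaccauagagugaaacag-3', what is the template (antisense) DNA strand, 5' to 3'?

5′-CTGTTTCACTCTATGGTAAATTTTGTTAGAATACG-3′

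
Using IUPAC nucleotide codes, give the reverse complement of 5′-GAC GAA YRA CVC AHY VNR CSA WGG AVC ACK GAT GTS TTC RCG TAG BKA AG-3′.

5′-CTTMVCTACGYGAASACATCMGTGBTCCWTSGYNBRDTGBGTYRTTCGTC-3′

Standard pairs A↔T, G↔C; ambiguity codes pair R↔Y, K↔M, W↔W, S↔S, B↔V, H↔D, N↔N. Complement (CTGCTTRYTGBGTDRBNYGSTWCCTBGTGMCTACASAAGYGCATCVMTTC), then reverse for 5'→3'.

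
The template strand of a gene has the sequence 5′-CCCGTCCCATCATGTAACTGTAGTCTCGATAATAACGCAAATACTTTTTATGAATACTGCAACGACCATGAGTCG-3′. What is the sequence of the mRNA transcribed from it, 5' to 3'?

RNA polymerase reads the template 3'→5' and synthesizes mRNA 5'→3' by base-pairing (A→U, T→A, G↔C). The complement of the template is GGGCAGGGTAGTACATTGACATCAGAGCTATTATTGCGTTTATGAAAAATACTTATGACGTTGCTGGTACTCAGC; antiparallel, so 5'→3' the coding strand is CGACTCATGGTCGTTGCAGTATTCATAAAAAGTATTTGCGTTATTATCGAGACTACAGTTACATGATGGGACGGG. Replace T with U for the mRNA.

5'-CGACUCAUGGUCGUUGCAGUAUUCAUAAAAAGUAUUUGCGUUAUUAUCGAGACUACAGUUACAUGAUGGGACGGG-3'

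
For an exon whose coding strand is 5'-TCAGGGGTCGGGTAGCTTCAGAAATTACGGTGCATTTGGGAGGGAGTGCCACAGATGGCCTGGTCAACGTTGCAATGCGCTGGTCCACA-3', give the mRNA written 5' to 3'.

5'-UCAGGGGUCGGGUAGCUUCAGAAAUUACGGUGCAUUUGGGAGGGAGUGCCACAGAUGGCCUGGUCAACGUUGCAAUGCGCUGGUCCACA-3'

mRNA has the coding-strand sequence with U in place of T.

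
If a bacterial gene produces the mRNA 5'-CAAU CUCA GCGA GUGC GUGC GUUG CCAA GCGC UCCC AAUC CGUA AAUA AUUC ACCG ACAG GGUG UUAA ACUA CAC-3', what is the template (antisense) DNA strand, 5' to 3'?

Replace U with T to get the coding DNA strand: CAATCTCAGCGAGTGCGTGCGTTGCCAAGCGCTCCCAATCCGTAAATAATTCACCGACAGGGTGTTAAACTACAC. The template strand is its reverse complement (complement GTTAGAGTCGCTCACGCACGCAACGGTTCGCGAGGGTTAGGCATTTATTAAGTGGCTGTCCCACAATTTGATGTG, then reverse).

5′-GTGTAGTTTAACACCCTGTCGGTGAATTATTTACGGATTGGGAGCGCTTGGCAACGCACGCACTCGCTGAGATTG-3′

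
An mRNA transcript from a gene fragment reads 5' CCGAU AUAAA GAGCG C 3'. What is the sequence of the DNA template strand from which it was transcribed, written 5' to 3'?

5'-GCGCTCTTTATATCGG-3'

Replace U with T to get the coding DNA strand: CCGATATAAAGAGCGC. The template strand is its reverse complement (complement GGCTATATTTCTCGCG, then reverse).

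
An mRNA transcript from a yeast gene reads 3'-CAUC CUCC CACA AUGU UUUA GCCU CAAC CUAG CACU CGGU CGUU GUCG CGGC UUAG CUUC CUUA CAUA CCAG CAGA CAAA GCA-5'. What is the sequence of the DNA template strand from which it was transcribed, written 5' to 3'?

5′-GTAGGAGGGTGTTACAAAATCGGAGTTGGATCGTGAGCCAGCAACAGCGCCGAATCGAAGGAATGTATGGTCGTCTGTTTCGT-3′

Written 5'→3' the mRNA is ACGAAACAGACGACCAUACAUUCCUUCGAUUCGGCGCUGUUGCUGGCUCACGAUCCAACUCCGAUUUUGUAACACCCUCCUAC, so the coding DNA strand is ACGAAACAGACGACCATACATTCCTTCGATTCGGCGCTGTTGCTGGCTCACGATCCAACTCCGATTTTGTAACACCCTCCTAC. The template is its reverse complement.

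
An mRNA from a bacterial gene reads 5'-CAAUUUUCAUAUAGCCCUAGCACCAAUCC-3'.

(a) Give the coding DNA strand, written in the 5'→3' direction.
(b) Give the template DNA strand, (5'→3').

(a) 5'-CAATTTTCATATAGCCCTAGCACCAATCC-3'
(b) 5'-GGATTGGTGCTAGGGCTATATGAAAATTG-3'

(a) The coding strand matches the mRNA with U→T.
(b) The template strand is the reverse complement of the coding strand.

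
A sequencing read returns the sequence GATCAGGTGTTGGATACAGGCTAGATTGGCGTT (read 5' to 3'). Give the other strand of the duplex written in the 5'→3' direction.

5'-AACGCCAATCTAGCCTGTATCCAACACCTGATC-3'

Pairing A↔T and G↔C gives CTAGTCCACAACCTATGTCCGATCTAACCGCAA, running 3'→5'. Reverse for the 5'→3' convention.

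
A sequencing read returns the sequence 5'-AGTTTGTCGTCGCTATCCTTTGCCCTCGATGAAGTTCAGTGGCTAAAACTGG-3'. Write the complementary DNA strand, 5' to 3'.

5'-CCAGTTTTAGCCACTGAACTTCATCGAGGGCAAAGGATAGCGACGACAAACT-3'

The complement of AGTTTGTCGTCGCTATCCTTTGCCCTCGATGAAGTTCAGTGGCTAAAACTGG is TCAAACAGCAGCGATAGGAAACGGGAGCTACTTCAAGTCACCGATTTTGACC (A↔T, G↔C). DNA strands are antiparallel, so the complementary strand runs 3'→5'; reversing gives the 5'→3' form.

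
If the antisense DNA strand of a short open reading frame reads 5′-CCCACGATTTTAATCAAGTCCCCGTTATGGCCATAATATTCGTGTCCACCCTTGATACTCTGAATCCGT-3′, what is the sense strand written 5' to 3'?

5'-ACGGATTCAGAGTATCAAGGGTGGACACGAATATTATGGCCATAACGGGGACTTGATTAAAATCGTGGG-3'

The coding strand is complementary and antiparallel to the template: take the complement (A↔T, G↔C) and reverse.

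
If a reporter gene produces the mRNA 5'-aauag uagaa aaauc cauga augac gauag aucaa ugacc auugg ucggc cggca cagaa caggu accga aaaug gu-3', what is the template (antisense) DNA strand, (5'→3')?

5′-ACCATTTTCGGTACCTGTTCTGTGCCGGCCGACCAATGGTCATTGATCTATCGTCATTCATGGATTTTTCTACTATT-3′

Replace U with T to get the coding DNA strand: AATAGTAGAAAAATCCATGAATGACGATAGATCAATGACCATTGGTCGGCCGGCACAGAACAGGTACCGAAAATGGT. The template strand is its reverse complement (complement TTATCATCTTTTTAGGTACTTACTGCTATCTAGTTACTGGTAACCAGCCGGCCGTGTCTTGTCCATGGCTTTTACCA, then reverse).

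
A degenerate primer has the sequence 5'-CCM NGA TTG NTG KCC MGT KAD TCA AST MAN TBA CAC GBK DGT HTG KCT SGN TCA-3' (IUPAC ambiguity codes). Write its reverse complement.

5'-TGANCSAGMCADACHMVCGTGTVANTKASTTGAHTMACKGGMCANCAATCNKGG-3'

Standard pairs A↔T, G↔C; ambiguity codes pair M↔K, S↔S, B↔V, D↔H, N↔N. Complement (GGKNCTAACNACMGGKCAMTHAGTTSAKTNAVTGTGCVMHCADACMGASCNAGT), then reverse for 5'→3'.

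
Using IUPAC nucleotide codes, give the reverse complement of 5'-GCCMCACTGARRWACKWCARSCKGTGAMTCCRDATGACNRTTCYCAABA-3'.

5′-TVTTGRGAAYNGTCATHYGGAKTCACMGSYTGWMGTWYYTCAGTGKGGC-3′

Standard pairs A↔T, G↔C; ambiguity codes pair R↔Y, M↔K, W↔W, S↔S, B↔V, D↔H, N↔N. Complement (CGGKGTGACTYYWTGMWGTYSGMCACTKAGGYHTACTGNYAAGRGTTVT), then reverse for 5'→3'.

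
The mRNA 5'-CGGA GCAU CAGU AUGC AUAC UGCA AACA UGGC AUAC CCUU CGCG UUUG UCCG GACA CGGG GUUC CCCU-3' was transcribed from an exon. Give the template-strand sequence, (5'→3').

5'-AGGGGAACCCCGTGTCCGGACAAACGCGAAGGGTATGCCATGTTTGCAGTATGCATACTGATGCTCCG-3'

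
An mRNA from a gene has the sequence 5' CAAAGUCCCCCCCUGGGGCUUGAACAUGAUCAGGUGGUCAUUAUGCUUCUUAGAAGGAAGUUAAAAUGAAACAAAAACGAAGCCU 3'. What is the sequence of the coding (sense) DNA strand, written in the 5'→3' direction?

5'-CAAAGTCCCCCCCTGGGGCTTGAACATGATCAGGTGGTCATTATGCTTCTTAGAAGGAAGTTAAAATGAAACAAAAACGAAGCCT-3'

The coding DNA strand has the same 5'→3' sequence as the mRNA with U replaced by T.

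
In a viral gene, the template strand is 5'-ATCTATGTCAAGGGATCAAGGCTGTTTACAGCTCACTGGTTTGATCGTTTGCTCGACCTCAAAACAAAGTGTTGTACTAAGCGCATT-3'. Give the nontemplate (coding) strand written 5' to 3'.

The coding strand is complementary and antiparallel to the template: take the complement (A↔T, G↔C) and reverse.

5'-AATGCGCTTAGTACAACACTTTGTTTTGAGGTCGAGCAAACGATCAAACCAGTGAGCTGTAAACAGCCTTGATCCCTTGACATAGAT-3'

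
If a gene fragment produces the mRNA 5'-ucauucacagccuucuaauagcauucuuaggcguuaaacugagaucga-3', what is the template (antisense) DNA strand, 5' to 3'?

5'-TCGATCTCAGTTTAACGCCTAAGAATGCTATTAGAAGGCTGTGAATGA-3'

Replace U with T to get the coding DNA strand: TCATTCACAGCCTTCTAATAGCATTCTTAGGCGTTAAACTGAGATCGA. The template strand is its reverse complement (complement AGTAAGTGTCGGAAGATTATCGTAAGAATCCGCAATTTGACTCTAGCT, then reverse).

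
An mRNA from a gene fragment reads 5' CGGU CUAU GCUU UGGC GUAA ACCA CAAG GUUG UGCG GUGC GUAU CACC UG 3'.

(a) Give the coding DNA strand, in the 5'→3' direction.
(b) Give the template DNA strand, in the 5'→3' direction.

(a) 5'-CGGTCTATGCTTTGGCGTAAACCACAAGGTTGTGCGGTGCGTATCACCTG-3'
(b) 5'-CAGGTGATACGCACCGCACAACCTTGTGGTTTACGCCAAAGCATAGACCG-3'

(a) The coding strand matches the mRNA with U→T.
(b) The template strand is the reverse complement of the coding strand.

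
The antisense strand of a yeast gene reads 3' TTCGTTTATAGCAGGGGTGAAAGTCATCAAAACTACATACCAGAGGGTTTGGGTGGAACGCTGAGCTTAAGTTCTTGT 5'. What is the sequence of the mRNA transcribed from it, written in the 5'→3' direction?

5'-AAGCAAAUAUCGUCCCCACUUUCAGUAGUUUUGAUGUAUGGUCUCCCAAACCCACCUUGCGACUCGAAUUCAAGAACA-3'

Reading the template 3'→5' as shown, RNA polymerase pairs each base (A→U, T→A, G↔C) to build mRNA 5'→3' directly.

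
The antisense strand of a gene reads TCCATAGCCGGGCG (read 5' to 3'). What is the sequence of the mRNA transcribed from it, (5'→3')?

5′-CGCCCGGCUAUGGA-3′

RNA polymerase reads the template 3'→5' and synthesizes mRNA 5'→3' by base-pairing (A→U, T→A, G↔C). The complement of the template is AGGTATCGGCCCGC; antiparallel, so 5'→3' the coding strand is CGCCCGGCTATGGA. Replace T with U for the mRNA.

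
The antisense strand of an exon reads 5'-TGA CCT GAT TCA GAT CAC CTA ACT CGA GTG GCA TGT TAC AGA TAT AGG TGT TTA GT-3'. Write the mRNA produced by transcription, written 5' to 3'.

5'-ACUAAACACCUAUAUCUGUAACAUGCCACUCGAGUUAGGUGAUCUGAAUCAGGUCA-3'

The mRNA has the sequence of the coding strand (reverse complement of the template) with T→U. Reverse complement of TGACCTGATTCAGATCACCTAACTCGAGTGGCATGTTACAGATATAGGTGTTTAGT is ACTAAACACCTATATCTGTAACATGCCACTCGAGTTAGGTGATCTGAATCAGGTCA; then T→U.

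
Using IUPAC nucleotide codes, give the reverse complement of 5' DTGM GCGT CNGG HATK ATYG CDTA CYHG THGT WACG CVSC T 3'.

5'-AGSBGCGTWACDACDRGTAHGCRATMATDCCNGACGCKCAH-3'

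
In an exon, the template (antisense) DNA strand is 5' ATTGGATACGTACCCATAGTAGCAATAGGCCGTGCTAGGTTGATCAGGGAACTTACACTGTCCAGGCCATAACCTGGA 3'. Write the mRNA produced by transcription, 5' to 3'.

5′-UCCAGGUUAUGGCCUGGACAGUGUAAGUUCCCUGAUCAACCUAGCACGGCCUAUUGCUACUAUGGGUACGUAUCCAAU-3′

The mRNA has the sequence of the coding strand (reverse complement of the template) with T→U. Reverse complement of ATTGGATACGTACCCATAGTAGCAATAGGCCGTGCTAGGTTGATCAGGGAACTTACACTGTCCAGGCCATAACCTGGA is TCCAGGTTATGGCCTGGACAGTGTAAGTTCCCTGATCAACCTAGCACGGCCTATTGCTACTATGGGTACGTATCCAAT; then T→U.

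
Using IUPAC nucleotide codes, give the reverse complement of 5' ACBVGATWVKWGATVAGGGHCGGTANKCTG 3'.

5'-CAGMNTACCGDCCCTBATCWMBWATCBVGT-3'

Standard pairs A↔T, G↔C; ambiguity codes pair K↔M, W↔W, B↔V, H↔D, N↔N. Complement (TGVBCTAWBMWCTABTCCCDGCCATNMGAC), then reverse for 5'→3'.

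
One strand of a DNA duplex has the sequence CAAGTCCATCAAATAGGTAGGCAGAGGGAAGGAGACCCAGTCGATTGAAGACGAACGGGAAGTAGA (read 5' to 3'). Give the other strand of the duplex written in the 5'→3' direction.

5'-TCTACTTCCCGTTCGTCTTCAATCGACTGGGTCTCCTTCCCTCTGCCTACCTATTTGATGGACTTG-3'

Pairing A↔T and G↔C gives GTTCAGGTAGTTTATCCATCCGTCTCCCTTCCTCTGGGTCAGCTAACTTCTGCTTGCCCTTCATCT, running 3'→5'. Reverse for the 5'→3' convention.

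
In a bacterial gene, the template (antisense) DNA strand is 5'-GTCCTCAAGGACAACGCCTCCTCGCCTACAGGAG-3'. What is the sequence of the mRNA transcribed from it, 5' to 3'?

5'-CUCCUGUAGGCGAGGAGGCGUUGUCCUUGAGGAC-3'

RNA polymerase reads the template 3'→5' and synthesizes mRNA 5'→3' by base-pairing (A→U, T→A, G↔C). The complement of the template is CAGGAGTTCCTGTTGCGGAGGAGCGGATGTCCTC; antiparallel, so 5'→3' the coding strand is CTCCTGTAGGCGAGGAGGCGTTGTCCTTGAGGAC. Replace T with U for the mRNA.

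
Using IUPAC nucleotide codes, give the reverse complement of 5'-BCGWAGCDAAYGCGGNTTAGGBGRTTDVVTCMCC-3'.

Standard pairs A↔T, G↔C; ambiguity codes pair R↔Y, M↔K, W↔W, B↔V, D↔H, N↔N. Complement (VGCWTCGHTTRCGCCNAATCCVCYAAHBBAGKGG), then reverse for 5'→3'.

5′-GGKGABBHAAYCVCCTAANCCGCRTTHGCTWCGV-3′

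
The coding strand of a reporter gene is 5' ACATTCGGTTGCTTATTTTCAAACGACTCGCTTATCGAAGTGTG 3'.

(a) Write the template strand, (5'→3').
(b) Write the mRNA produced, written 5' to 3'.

(a) The template strand is the reverse complement of the coding strand: complement TGTAAGCCAACGAATAAAAGTTTGCTGAGCGAATAGCTTCACAC, then reverse.
(b) mRNA matches the coding strand with T→U.

(a) 5′-CACACTTCGATAAGCGAGTCGTTTGAAAATAAGCAACCGAATGT-3′
(b) 5'-ACAUUCGGUUGCUUAUUUUCAAACGACUCGCUUAUCGAAGUGUG-3'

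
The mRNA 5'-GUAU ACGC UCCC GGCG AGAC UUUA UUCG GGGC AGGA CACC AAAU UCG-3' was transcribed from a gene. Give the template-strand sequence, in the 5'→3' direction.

5′-CGAATTTGGTGTCCTGCCCCGAATAAAGTCTCGCCGGGAGCGTATAC-3′

Replace U with T to get the coding DNA strand: GTATACGCTCCCGGCGAGACTTTATTCGGGGCAGGACACCAAATTCG. The template strand is its reverse complement (complement CATATGCGAGGGCCGCTCTGAAATAAGCCCCGTCCTGTGGTTTAAGC, then reverse).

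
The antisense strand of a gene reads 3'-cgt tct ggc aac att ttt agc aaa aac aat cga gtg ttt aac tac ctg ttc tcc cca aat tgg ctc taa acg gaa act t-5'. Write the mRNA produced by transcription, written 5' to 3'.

Reading the template 3'→5' as shown, RNA polymerase pairs each base (A→U, T→A, G↔C) to build mRNA 5'→3' directly.

5'-GCAAGACCGUUGUAAAAAUCGUUUUUGUUAGCUCACAAAUUGAUGGACAAGAGGGGUUUAACCGAGAUUUGCCUUUGAA-3'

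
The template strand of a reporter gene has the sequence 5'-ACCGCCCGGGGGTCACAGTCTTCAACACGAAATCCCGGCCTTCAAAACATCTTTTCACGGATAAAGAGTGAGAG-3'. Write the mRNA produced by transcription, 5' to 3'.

5′-CUCUCACUCUUUAUCCGUGAAAAGAUGUUUUGAAGGCCGGGAUUUCGUGUUGAAGACUGUGACCCCCGGGCGGU-3′

RNA polymerase reads the template 3'→5' and synthesizes mRNA 5'→3' by base-pairing (A→U, T→A, G↔C). The complement of the template is TGGCGGGCCCCCAGTGTCAGAAGTTGTGCTTTAGGGCCGGAAGTTTTGTAGAAAAGTGCCTATTTCTCACTCTC; antiparallel, so 5'→3' the coding strand is CTCTCACTCTTTATCCGTGAAAAGATGTTTTGAAGGCCGGGATTTCGTGTTGAAGACTGTGACCCCCGGGCGGT. Replace T with U for the mRNA.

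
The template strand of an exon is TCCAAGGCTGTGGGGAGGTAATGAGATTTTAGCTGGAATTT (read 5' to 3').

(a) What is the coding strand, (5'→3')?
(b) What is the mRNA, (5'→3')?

(a) 5'-AAATTCCAGCTAAAATCTCATTACCTCCCCACAGCCTTGGA-3'
(b) 5'-AAAUUCCAGCUAAAAUCUCAUUACCUCCCCACAGCCUUGGA-3'

(a) The coding strand is the reverse complement of the template: complement AGGTTCCGACACCCCTCCATTACTCTAAAATCGACCTTAAA, then reverse.
(b) mRNA has the coding-strand sequence with T→U.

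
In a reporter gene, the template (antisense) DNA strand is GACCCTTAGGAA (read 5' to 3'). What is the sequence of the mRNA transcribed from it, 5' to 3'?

RNA polymerase reads the template 3'→5' and synthesizes mRNA 5'→3' by base-pairing (A→U, T→A, G↔C). The complement of the template is CTGGGAATCCTT; antiparallel, so 5'→3' the coding strand is TTCCTAAGGGTC. Replace T with U for the mRNA.

5'-UUCCUAAGGGUC-3'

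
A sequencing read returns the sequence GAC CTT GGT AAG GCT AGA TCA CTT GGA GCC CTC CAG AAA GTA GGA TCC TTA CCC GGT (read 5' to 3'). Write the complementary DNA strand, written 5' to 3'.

5'-ACCGGGTAAGGATCCTACTTTCTGGAGGGCTCCAAGTGATCTAGCCTTACCAAGGTC-3'

Pairing A↔T and G↔C gives CTGGAACCATTCCGATCTAGTGAACCTCGGGAGGTCTTTCATCCTAGGAATGGGCCA, running 3'→5'. Reverse for the 5'→3' convention.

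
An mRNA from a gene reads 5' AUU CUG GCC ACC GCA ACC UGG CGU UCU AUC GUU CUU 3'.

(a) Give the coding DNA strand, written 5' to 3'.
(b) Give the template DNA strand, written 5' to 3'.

(a) The coding strand matches the mRNA with U→T.
(b) The template strand is the reverse complement of the coding strand.

(a) 5'-ATTCTGGCCACCGCAACCTGGCGTTCTATCGTTCTT-3'
(b) 5'-AAGAACGATAGAACGCCAGGTTGCGGTGGCCAGAAT-3'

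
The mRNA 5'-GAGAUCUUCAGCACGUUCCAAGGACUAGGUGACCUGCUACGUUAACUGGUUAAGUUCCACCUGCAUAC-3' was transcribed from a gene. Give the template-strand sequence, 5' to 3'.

Replace U with T to get the coding DNA strand: GAGATCTTCAGCACGTTCCAAGGACTAGGTGACCTGCTACGTTAACTGGTTAAGTTCCACCTGCATAC. The template strand is its reverse complement (complement CTCTAGAAGTCGTGCAAGGTTCCTGATCCACTGGACGATGCAATTGACCAATTCAAGGTGGACGTATG, then reverse).

5'-GTATGCAGGTGGAACTTAACCAGTTAACGTAGCAGGTCACCTAGTCCTTGGAACGTGCTGAAGATCTC-3'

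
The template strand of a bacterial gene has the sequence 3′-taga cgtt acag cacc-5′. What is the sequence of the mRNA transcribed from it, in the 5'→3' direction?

5'-AUCUGCAAUGUCGUGG-3'

Reading the template 3'→5' as shown, RNA polymerase pairs each base (A→U, T→A, G↔C) to build mRNA 5'→3' directly.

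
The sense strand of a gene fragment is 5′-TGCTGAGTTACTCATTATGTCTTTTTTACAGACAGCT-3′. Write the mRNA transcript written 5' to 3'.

5'-UGCUGAGUUACUCAUUAUGUCUUUUUUACAGACAGCU-3'

The mRNA is synthesized from the template strand, so it matches the coding strand with T replaced by U.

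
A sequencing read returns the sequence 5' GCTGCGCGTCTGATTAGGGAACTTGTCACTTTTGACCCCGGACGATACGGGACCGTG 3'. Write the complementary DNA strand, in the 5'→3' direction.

5'-CACGGTCCCGTATCGTCCGGGGTCAAAAGTGACAAGTTCCCTAATCAGACGCGCAGC-3'

Pairing A↔T and G↔C gives CGACGCGCAGACTAATCCCTTGAACAGTGAAAACTGGGGCCTGCTATGCCCTGGCAC, running 3'→5'. Reverse for the 5'→3' convention.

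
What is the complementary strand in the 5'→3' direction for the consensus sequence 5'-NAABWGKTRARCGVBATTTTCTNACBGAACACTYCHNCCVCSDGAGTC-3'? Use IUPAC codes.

5'-GACTCHSGBGGNDGRAGTGTTCVGTNAGAAAATVBCGYTYAMCWVTTN-3'

Standard pairs A↔T, G↔C; ambiguity codes pair R↔Y, K↔M, W↔W, S↔S, B↔V, D↔H, N↔N. Complement (NTTVWCMAYTYGCBVTAAAAGANTGVCTTGTGARGDNGGBGSHCTCAG), then reverse for 5'→3'.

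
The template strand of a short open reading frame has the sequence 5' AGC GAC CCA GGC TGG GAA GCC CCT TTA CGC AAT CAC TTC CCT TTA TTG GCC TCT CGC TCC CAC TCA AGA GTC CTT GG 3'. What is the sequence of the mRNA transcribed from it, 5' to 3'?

The mRNA has the sequence of the coding strand (reverse complement of the template) with T→U. Reverse complement of AGCGACCCAGGCTGGGAAGCCCCTTTACGCAATCACTTCCCTTTATTGGCCTCTCGCTCCCACTCAAGAGTCCTTGG is CCAAGGACTCTTGAGTGGGAGCGAGAGGCCAATAAAGGGAAGTGATTGCGTAAAGGGGCTTCCCAGCCTGGGTCGCT; then T→U.

5'-CCAAGGACUCUUGAGUGGGAGCGAGAGGCCAAUAAAGGGAAGUGAUUGCGUAAAGGGGCUUCCCAGCCUGGGUCGCU-3'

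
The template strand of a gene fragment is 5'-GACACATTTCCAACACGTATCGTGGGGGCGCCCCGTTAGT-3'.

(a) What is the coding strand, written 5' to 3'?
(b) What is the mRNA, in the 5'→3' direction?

(a) The coding strand is the reverse complement of the template: complement CTGTGTAAAGGTTGTGCATAGCACCCCCGCGGGGCAATCA, then reverse.
(b) mRNA has the coding-strand sequence with T→U.

(a) 5'-ACTAACGGGGCGCCCCCACGATACGTGTTGGAAATGTGTC-3'
(b) 5'-ACUAACGGGGCGCCCCCACGAUACGUGUUGGAAAUGUGUC-3'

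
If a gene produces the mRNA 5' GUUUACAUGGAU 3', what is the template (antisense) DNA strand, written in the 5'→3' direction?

Replace U with T to get the coding DNA strand: GTTTACATGGAT. The template strand is its reverse complement (complement CAAATGTACCTA, then reverse).

5'-ATCCATGTAAAC-3'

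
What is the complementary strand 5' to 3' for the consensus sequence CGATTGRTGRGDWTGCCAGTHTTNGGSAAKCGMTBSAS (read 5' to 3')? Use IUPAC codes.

5'-STSVAKCGMTTSCCNAADACTGGCAWHCYCAYCAATCG-3'

Standard pairs A↔T, G↔C; ambiguity codes pair R↔Y, M↔K, W↔W, S↔S, B↔V, D↔H, N↔N. Complement (GCTAACYACYCHWACGGTCADAANCCSTTMGCKAVSTS), then reverse for 5'→3'.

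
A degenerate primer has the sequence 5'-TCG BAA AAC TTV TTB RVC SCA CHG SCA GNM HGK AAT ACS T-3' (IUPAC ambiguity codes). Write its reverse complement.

Standard pairs A↔T, G↔C; ambiguity codes pair R↔Y, M↔K, S↔S, B↔V, H↔D, N↔N. Complement (AGCVTTTTGAABAAVYBGSGTGDCSGTCNKDCMTTATGSA), then reverse for 5'→3'.

5'-ASGTATTMCDKNCTGSCDGTGSGBYVAABAAGTTTTVCGA-3'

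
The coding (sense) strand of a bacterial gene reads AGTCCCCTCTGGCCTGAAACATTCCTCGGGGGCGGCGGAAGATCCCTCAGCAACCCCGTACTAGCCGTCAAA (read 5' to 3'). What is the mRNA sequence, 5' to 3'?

The mRNA is synthesized from the template strand, so it matches the coding strand with T replaced by U.

5'-AGUCCCCUCUGGCCUGAAACAUUCCUCGGGGGCGGCGGAAGAUCCCUCAGCAACCCCGUACUAGCCGUCAAA-3'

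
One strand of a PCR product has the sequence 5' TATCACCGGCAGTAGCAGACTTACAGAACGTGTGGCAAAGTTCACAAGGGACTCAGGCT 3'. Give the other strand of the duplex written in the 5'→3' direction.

5'-AGCCTGAGTCCCTTGTGAACTTTGCCACACGTTCTGTAAGTCTGCTACTGCCGGTGATA-3'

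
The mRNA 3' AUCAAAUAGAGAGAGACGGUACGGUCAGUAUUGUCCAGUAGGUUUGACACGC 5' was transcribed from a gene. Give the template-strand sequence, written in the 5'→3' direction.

Written 5'→3' the mRNA is CGCACAGUUUGGAUGACCUGUUAUGACUGGCAUGGCAGAGAGAGAUAAACUA, so the coding DNA strand is CGCACAGTTTGGATGACCTGTTATGACTGGCATGGCAGAGAGAGATAAACTA. The template is its reverse complement.

5'-TAGTTTATCTCTCTCTGCCATGCCAGTCATAACAGGTCATCCAAACTGTGCG-3'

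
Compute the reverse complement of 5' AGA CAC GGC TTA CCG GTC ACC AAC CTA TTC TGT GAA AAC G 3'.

5'-CGTTTTCACAGAATAGGTTGGTGACCGGTAAGCCGTGTCT-3'

Reading the sequence 3'→5' and pairing each base (A↔T, G↔C) gives the reverse complement directly.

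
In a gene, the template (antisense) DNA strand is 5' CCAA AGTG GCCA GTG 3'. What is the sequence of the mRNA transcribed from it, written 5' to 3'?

RNA polymerase reads the template 3'→5' and synthesizes mRNA 5'→3' by base-pairing (A→U, T→A, G↔C). The complement of the template is GGTTTCACCGGTCAC; antiparallel, so 5'→3' the coding strand is CACTGGCCACTTTGG. Replace T with U for the mRNA.

5'-CACUGGCCACUUUGG-3'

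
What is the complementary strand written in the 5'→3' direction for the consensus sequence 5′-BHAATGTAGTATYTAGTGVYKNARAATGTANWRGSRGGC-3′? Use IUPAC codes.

5'-GCCYSCYWNTACATTYTNMRBCACTARATACTACATTDV-3'

Standard pairs A↔T, G↔C; ambiguity codes pair R↔Y, K↔M, W↔W, S↔S, B↔V, H↔D, N↔N. Complement (VDTTACATCATARATCACBRMNTYTTACATNWYCSYCCG), then reverse for 5'→3'.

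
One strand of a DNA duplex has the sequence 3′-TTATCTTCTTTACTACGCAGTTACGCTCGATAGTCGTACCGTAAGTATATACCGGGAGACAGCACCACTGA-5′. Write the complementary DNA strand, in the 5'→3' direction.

5'-AATAGAAGAAATGATGCGTCAATGCGAGCTATCAGCATGGCATTCATATATGGCCCTCTGTCGTGGTGACT-3'

The strand is given 3'→5', so its complement runs 5'→3' in the same left-to-right order: pair each base A↔T, G↔C.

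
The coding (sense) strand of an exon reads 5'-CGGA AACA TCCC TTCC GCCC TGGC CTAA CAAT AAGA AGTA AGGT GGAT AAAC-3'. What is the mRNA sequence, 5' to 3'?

5'-CGGAAACAUCCCUUCCGCCCUGGCCUAACAAUAAGAAGUAAGGUGGAUAAAC-3'

The mRNA is synthesized from the template strand, so it matches the coding strand with T replaced by U.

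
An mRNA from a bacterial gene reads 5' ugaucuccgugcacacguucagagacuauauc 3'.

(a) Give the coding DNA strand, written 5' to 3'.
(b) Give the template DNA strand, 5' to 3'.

(a) 5'-TGATCTCCGTGCACACGTTCAGAGACTATATC-3'
(b) 5'-GATATAGTCTCTGAACGTGTGCACGGAGATCA-3'

(a) The coding strand matches the mRNA with U→T.
(b) The template strand is the reverse complement of the coding strand.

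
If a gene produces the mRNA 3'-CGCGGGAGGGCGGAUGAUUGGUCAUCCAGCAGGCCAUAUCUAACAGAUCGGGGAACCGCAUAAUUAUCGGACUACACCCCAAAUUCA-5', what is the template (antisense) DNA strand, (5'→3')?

Written 5'→3' the mRNA is ACUUAAACCCCACAUCAGGCUAUUAAUACGCCAAGGGGCUAGACAAUCUAUACCGGACGACCUACUGGUUAGUAGGCGGGAGGGCGC, so the coding DNA strand is ACTTAAACCCCACATCAGGCTATTAATACGCCAAGGGGCTAGACAATCTATACCGGACGACCTACTGGTTAGTAGGCGGGAGGGCGC. The template is its reverse complement.

5'-GCGCCCTCCCGCCTACTAACCAGTAGGTCGTCCGGTATAGATTGTCTAGCCCCTTGGCGTATTAATAGCCTGATGTGGGGTTTAAGT-3'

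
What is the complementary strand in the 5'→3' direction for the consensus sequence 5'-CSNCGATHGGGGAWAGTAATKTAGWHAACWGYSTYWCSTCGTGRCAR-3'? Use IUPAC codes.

5'-YTGYCACGASGWRASRCWGTTDWCTAMATTACTWTCCCCDATCGNSG-3'

Standard pairs A↔T, G↔C; ambiguity codes pair R↔Y, K↔M, W↔W, S↔S, H↔D, N↔N. Complement (GSNGCTADCCCCTWTCATTAMATCWDTTGWCRSARWGSAGCACYGTY), then reverse for 5'→3'.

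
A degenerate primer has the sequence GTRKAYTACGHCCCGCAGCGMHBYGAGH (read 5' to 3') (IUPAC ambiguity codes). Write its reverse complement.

Standard pairs A↔T, G↔C; ambiguity codes pair R↔Y, M↔K, B↔V, H↔D. Complement (CAYMTRATGCDGGGCGTCGCKDVRCTCD), then reverse for 5'→3'.

5'-DCTCRVDKCGCTGCGGGDCGTARTMYAC-3'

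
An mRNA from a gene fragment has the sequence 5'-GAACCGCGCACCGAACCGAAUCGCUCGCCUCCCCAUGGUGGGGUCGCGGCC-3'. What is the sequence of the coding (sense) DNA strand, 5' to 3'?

5'-GAACCGCGCACCGAACCGAATCGCTCGCCTCCCCATGGTGGGGTCGCGGCC-3'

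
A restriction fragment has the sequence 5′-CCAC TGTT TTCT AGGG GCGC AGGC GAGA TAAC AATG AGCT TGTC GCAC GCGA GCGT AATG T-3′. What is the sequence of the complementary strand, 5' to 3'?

5'-ACATTACGCTCGCGTGCGACAAGCTCATTGTTATCTCGCCTGCGCCCCTAGAAAACAGTGG-3'

Pairing A↔T and G↔C gives GGTGACAAAAGATCCCCGCGTCCGCTCTATTGTTACTCGAACAGCGTGCGCTCGCATTACA, running 3'→5'. Reverse for the 5'→3' convention.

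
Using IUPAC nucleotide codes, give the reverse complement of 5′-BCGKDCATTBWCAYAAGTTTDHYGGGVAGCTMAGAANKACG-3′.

5′-CGTMNTTCTKAGCTBCCCRDHAAACTTRTGWVAATGHMCGV-3′

Standard pairs A↔T, G↔C; ambiguity codes pair Y↔R, M↔K, W↔W, B↔V, D↔H, N↔N. Complement (VGCMHGTAAVWGTRTTCAAAHDRCCCBTCGAKTCTTNMTGC), then reverse for 5'→3'.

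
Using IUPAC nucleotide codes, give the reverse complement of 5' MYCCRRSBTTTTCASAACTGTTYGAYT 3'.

5'-ARTCRAACAGTTSTGAAAAVSYYGGRK-3'

Standard pairs A↔T, G↔C; ambiguity codes pair R↔Y, M↔K, S↔S, B↔V. Complement (KRGGYYSVAAAAGTSTTGACAARCTRA), then reverse for 5'→3'.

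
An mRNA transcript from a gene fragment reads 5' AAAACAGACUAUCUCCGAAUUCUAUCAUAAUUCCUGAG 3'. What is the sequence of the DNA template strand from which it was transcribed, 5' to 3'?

5'-CTCAGGAATTATGATAGAATTCGGAGATAGTCTGTTTT-3'

Replace U with T to get the coding DNA strand: AAAACAGACTATCTCCGAATTCTATCATAATTCCTGAG. The template strand is its reverse complement (complement TTTTGTCTGATAGAGGCTTAAGATAGTATTAAGGACTC, then reverse).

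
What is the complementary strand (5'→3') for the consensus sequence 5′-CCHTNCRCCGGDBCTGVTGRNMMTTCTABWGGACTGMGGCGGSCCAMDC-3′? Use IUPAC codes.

5'-GHKTGGSCCGCCKCAGTCCWVTAGAAKKNYCABCAGVHCCGGYGNADGG-3'

Standard pairs A↔T, G↔C; ambiguity codes pair R↔Y, M↔K, W↔W, S↔S, B↔V, D↔H, N↔N. Complement (GGDANGYGGCCHVGACBACYNKKAAGATVWCCTGACKCCGCCSGGTKHG), then reverse for 5'→3'.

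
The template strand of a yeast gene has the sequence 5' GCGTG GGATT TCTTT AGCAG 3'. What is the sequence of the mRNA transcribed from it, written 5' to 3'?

The mRNA has the sequence of the coding strand (reverse complement of the template) with T→U. Reverse complement of GCGTGGGATTTCTTTAGCAG is CTGCTAAAGAAATCCCACGC; then T→U.

5'-CUGCUAAAGAAAUCCCACGC-3'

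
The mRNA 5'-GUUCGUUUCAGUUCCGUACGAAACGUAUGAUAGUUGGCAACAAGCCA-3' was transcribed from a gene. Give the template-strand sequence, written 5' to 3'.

5'-TGGCTTGTTGCCAACTATCATACGTTTCGTACGGAACTGAAACGAAC-3'

Replace U with T to get the coding DNA strand: GTTCGTTTCAGTTCCGTACGAAACGTATGATAGTTGGCAACAAGCCA. The template strand is its reverse complement (complement CAAGCAAAGTCAAGGCATGCTTTGCATACTATCAACCGTTGTTCGGT, then reverse).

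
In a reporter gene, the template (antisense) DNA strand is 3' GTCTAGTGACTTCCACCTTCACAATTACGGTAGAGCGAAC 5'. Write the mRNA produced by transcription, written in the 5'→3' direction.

Reading the template 3'→5' as shown, RNA polymerase pairs each base (A→U, T→A, G↔C) to build mRNA 5'→3' directly.

5'-CAGAUCACUGAAGGUGGAAGUGUUAAUGCCAUCUCGCUUG-3'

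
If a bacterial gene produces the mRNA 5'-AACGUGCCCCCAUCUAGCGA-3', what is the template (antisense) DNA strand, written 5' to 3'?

Replace U with T to get the coding DNA strand: AACGTGCCCCCATCTAGCGA. The template strand is its reverse complement (complement TTGCACGGGGGTAGATCGCT, then reverse).

5'-TCGCTAGATGGGGGCACGTT-3'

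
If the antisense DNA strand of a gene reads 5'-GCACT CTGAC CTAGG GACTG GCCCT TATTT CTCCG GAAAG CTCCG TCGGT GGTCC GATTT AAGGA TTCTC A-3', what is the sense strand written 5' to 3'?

The coding strand is complementary and antiparallel to the template: take the complement (A↔T, G↔C) and reverse.

5'-TGAGAATCCTTAAATCGGACCACCGACGGAGCTTTCCGGAGAAATAAGGGCCAGTCCCTAGGTCAGAGTGC-3'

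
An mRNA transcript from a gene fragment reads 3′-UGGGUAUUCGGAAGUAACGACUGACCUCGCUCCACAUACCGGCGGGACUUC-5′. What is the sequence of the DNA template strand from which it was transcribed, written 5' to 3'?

5′-ACCCATAAGCCTTCATTGCTGACTGGAGCGAGGTGTATGGCCGCCCTGAAG-3′

Written 5'→3' the mRNA is CUUCAGGGCGGCCAUACACCUCGCUCCAGUCAGCAAUGAAGGCUUAUGGGU, so the coding DNA strand is CTTCAGGGCGGCCATACACCTCGCTCCAGTCAGCAATGAAGGCTTATGGGT. The template is its reverse complement.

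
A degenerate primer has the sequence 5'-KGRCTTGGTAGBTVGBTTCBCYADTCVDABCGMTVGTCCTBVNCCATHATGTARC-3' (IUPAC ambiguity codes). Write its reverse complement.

5'-GYTACATDATGGNBVAGGACBAKCGVTHBGAHTRGVGAAVCBAVCTACCAAGYCM-3'

Standard pairs A↔T, G↔C; ambiguity codes pair R↔Y, M↔K, B↔V, D↔H, N↔N. Complement (MCYGAACCATCVABCVAAGVGRTHAGBHTVGCKABCAGGAVBNGGTADTACATYG), then reverse for 5'→3'.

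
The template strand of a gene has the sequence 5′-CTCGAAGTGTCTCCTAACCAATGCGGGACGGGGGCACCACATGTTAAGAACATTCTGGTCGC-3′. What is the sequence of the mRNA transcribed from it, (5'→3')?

5'-GCGACCAGAAUGUUCUUAACAUGUGGUGCCCCCGUCCCGCAUUGGUUAGGAGACACUUCGAG-3'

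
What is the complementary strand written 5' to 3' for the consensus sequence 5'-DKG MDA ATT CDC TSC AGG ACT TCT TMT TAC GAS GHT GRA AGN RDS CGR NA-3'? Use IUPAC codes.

5′-TNYCGSHYNCTTYCADCSTCGTAAKAAGAAGTCCTGSAGHGAATTHKCMH-3′

Standard pairs A↔T, G↔C; ambiguity codes pair R↔Y, M↔K, S↔S, D↔H, N↔N. Complement (HMCKHTTAAGHGASGTCCTGAAGAAKAATGCTSCDACYTTCNYHSGCYNT), then reverse for 5'→3'.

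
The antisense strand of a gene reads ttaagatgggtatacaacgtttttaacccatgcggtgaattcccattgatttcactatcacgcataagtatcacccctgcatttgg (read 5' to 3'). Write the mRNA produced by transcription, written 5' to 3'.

The mRNA has the sequence of the coding strand (reverse complement of the template) with T→U. Reverse complement of TTAAGATGGGTATACAACGTTTTTAACCCATGCGGTGAATTCCCATTGATTTCACTATCACGCATAAGTATCACCCCTGCATTTGG is CCAAATGCAGGGGTGATACTTATGCGTGATAGTGAAATCAATGGGAATTCACCGCATGGGTTAAAAACGTTGTATACCCATCTTAA; then T→U.

5′-CCAAAUGCAGGGGUGAUACUUAUGCGUGAUAGUGAAAUCAAUGGGAAUUCACCGCAUGGGUUAAAAACGUUGUAUACCCAUCUUAA-3′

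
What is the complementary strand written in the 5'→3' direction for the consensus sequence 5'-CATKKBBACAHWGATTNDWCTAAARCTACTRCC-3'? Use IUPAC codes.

5′-GGYAGTAGYTTTAGWHNAATCWDTGTVVMMATG-3′

Standard pairs A↔T, G↔C; ambiguity codes pair R↔Y, K↔M, W↔W, B↔V, D↔H, N↔N. Complement (GTAMMVVTGTDWCTAANHWGATTTYGATGAYGG), then reverse for 5'→3'.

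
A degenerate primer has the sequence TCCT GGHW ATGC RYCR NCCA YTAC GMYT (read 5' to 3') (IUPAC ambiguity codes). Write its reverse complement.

Standard pairs A↔T, G↔C; ambiguity codes pair R↔Y, M↔K, W↔W, H↔D, N↔N. Complement (AGGACCDWTACGYRGYNGGTRATGCKRA), then reverse for 5'→3'.

5′-ARKCGTARTGGNYGRYGCATWDCCAGGA-3′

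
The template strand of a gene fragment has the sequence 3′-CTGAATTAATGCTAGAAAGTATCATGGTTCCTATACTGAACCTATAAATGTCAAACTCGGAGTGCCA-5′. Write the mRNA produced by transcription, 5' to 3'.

5'-GACUUAAUUACGAUCUUUCAUAGUACCAAGGAUAUGACUUGGAUAUUUACAGUUUGAGCCUCACGGU-3'

Reading the template 3'→5' as shown, RNA polymerase pairs each base (A→U, T→A, G↔C) to build mRNA 5'→3' directly.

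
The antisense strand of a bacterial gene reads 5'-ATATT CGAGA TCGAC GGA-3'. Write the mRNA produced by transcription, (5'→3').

5'-UCCGUCGAUCUCGAAUAU-3'

The mRNA has the sequence of the coding strand (reverse complement of the template) with T→U. Reverse complement of ATATTCGAGATCGACGGA is TCCGTCGATCTCGAATAT; then T→U.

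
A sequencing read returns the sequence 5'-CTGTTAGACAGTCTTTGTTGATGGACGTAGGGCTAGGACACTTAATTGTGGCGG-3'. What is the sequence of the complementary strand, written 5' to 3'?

Pairing A↔T and G↔C gives GACAATCTGTCAGAAACAACTACCTGCATCCCGATCCTGTGAATTAACACCGCC, running 3'→5'. Reverse for the 5'→3' convention.

5'-CCGCCACAATTAAGTGTCCTAGCCCTACGTCCATCAACAAAGACTGTCTAACAG-3'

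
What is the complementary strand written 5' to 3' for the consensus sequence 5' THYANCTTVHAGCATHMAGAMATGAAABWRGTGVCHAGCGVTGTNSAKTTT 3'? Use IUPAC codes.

5'-AAAMTSNACABCGCTDGBCACYWVTTTCATKTCTKDATGCTDBAAGNTRDA-3'

Standard pairs A↔T, G↔C; ambiguity codes pair R↔Y, M↔K, W↔W, S↔S, B↔V, H↔D, N↔N. Complement (ADRTNGAABDTCGTADKTCTKTACTTTVWYCACBGDTCGCBACANSTMAAA), then reverse for 5'→3'.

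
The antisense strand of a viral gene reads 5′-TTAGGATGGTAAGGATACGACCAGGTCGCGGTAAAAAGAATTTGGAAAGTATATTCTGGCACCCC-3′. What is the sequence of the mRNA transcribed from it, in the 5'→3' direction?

5'-GGGGUGCCAGAAUAUACUUUCCAAAUUCUUUUUACCGCGACCUGGUCGUAUCCUUACCAUCCUAA-3'

RNA polymerase reads the template 3'→5' and synthesizes mRNA 5'→3' by base-pairing (A→U, T→A, G↔C). The complement of the template is AATCCTACCATTCCTATGCTGGTCCAGCGCCATTTTTCTTAAACCTTTCATATAAGACCGTGGGG; antiparallel, so 5'→3' the coding strand is GGGGTGCCAGAATATACTTTCCAAATTCTTTTTACCGCGACCTGGTCGTATCCTTACCATCCTAA. Replace T with U for the mRNA.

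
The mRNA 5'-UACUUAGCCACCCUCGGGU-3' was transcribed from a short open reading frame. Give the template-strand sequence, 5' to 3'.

Replace U with T to get the coding DNA strand: TACTTAGCCACCCTCGGGT. The template strand is its reverse complement (complement ATGAATCGGTGGGAGCCCA, then reverse).

5'-ACCCGAGGGTGGCTAAGTA-3'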